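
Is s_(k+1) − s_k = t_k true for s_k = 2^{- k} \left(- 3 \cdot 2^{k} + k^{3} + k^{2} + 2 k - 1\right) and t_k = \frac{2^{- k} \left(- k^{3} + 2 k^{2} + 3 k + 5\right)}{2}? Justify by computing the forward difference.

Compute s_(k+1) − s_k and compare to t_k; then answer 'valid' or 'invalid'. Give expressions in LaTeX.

Valid: the claim telescopes to t_k.

s_(k+1) = (-6*2**k + k**3 + 4*k**2 + 7*k + 3)/(2*2**k)
s_(k+1) − s_k = (-k**3 + 2*k**2 + 3*k + 5)/(2*2**k)
(s_(k+1) − s_k) − t_k = 0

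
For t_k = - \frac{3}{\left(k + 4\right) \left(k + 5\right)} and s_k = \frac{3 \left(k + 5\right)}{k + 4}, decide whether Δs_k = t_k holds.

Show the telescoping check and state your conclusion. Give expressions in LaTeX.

valid; difference matches t_k

s_(k+1) = 3*(k + 6)/(k + 5)
s_(k+1) − s_k = -3/(k**2 + 9*k + 20)
(s_(k+1) − s_k) − t_k = 0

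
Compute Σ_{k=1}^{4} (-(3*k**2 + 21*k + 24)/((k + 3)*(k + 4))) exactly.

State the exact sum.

Σ = -21/2

Ratio r(k) = (k + 3)*(7*k + (k + 1)**2 + 15)/((k + 5)*(k**2 + 7*k + 8)).
Gosper form: A/B · C(k+1)/C(k) with A=k + 3, B=k + 5, C=k**2 + 7*k + 8.
f must satisfy (k + 3)·f(k+1) − (k + 4)·f(k) = k**2 + 7*k + 8.
Bound: deg f ≤ 2.
Match coefficients ⇒ f(k) = k*(3*k + 5)/3.
Then R = B(k−1)f/C = k*(k + 4)*(3*k + 5)/(3*(k**2 + 7*k + 8)), so s_k = R(k)·t_k = -k*(3*k + 5)/(k + 3).
Δs = 3*(-k**2 - 7*k - 8)/(k**2 + 7*k + 12), as required.
Sum = s_(5) − s_(1); s_(5) = -25/2, s_(1) = -2 ⇒ -21/2.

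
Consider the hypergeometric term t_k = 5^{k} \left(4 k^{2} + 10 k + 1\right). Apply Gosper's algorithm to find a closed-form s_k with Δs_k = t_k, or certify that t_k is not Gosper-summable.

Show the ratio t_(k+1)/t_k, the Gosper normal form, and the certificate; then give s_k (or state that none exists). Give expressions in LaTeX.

Ratio r(k) = 5*(4*k**2 + 18*k + 15)/(4*k**2 + 10*k + 1).
A = 5, B = 1, C = k**2 + 5*k/2 + 1/4.
Solve (5)·f(k+1) − (1)·f(k) = k**2 + 5*k/2 + 1/4.
deg f ≤ 2 (via 0,0,2).
Solve for f: f(k) = (k - 1)*(k + 1)/4 (degree 2 ≤ 2).
Get s_k = R·t_k = 5**k*(k**2 - 1) with R(k) = B(k−1)f(k)/C(k) = (k - 1)*(k + 1)/(4*k**2 + 10*k + 1).
s_(k+1) − s_k = 5**k*(4*k**2 + 10*k + 1) = t_k.

s_k = 5^{k} \left(k^{2} - 1\right)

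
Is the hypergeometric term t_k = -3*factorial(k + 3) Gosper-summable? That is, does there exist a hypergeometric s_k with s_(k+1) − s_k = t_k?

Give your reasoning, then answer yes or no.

The ratio is k + 4.
Normal form (A,B,C) = (k + 4, 1, 1).
Set up (k + 4)·f(k+1) − (1)·f(k) − (1) = 0.
d = -1 from the (1,0,0) case.
d = -1 < 0 ⇒ no nonzero polynomial f; not summable.

No — key equation has no polynomial f.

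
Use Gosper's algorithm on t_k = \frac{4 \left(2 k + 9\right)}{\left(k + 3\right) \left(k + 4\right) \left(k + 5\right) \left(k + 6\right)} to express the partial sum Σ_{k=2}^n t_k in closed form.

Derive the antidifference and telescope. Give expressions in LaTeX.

Ratio r(k) = (k + 3)*(2*k + 11)/((k + 7)*(2*k + 9)).
A = k + 3, B = k + 7, C = k + 9/2.
Solve (k + 3)·f(k+1) − (k + 6)·f(k) = k + 9/2.
From deg A=1, deg B=1, deg C=1: d=3.
Match coefficients ⇒ f(k) = k*(k + 4)*(k + 8)/30.
R(k) = B(k−1)·f(k)/C(k) = k*(k + 4)*(k + 6)*(k + 8)/(15*(2*k + 9)); s_k = R·t_k = 4*k*(k + 8)/(15*(k**2 + 8*k + 15)).
Check: Δs_k = 4*(2*k + 9)/(k**4 + 18*k**3 + 119*k**2 + 342*k + 360). ✓
Telescope: S(n) = s_(n+1) − s_(2) = 4*(n**2 + 10*n + 9)/(15*(n**2 + 10*n + 24)) − (16/105) = 4*(n**2 + 10*n - 11)/(35*(n**2 + 10*n + 24)).

S(n) = \frac{4 \left(n^{2} + 10 n - 11\right)}{35 \left(n^{2} + 10 n + 24\right)}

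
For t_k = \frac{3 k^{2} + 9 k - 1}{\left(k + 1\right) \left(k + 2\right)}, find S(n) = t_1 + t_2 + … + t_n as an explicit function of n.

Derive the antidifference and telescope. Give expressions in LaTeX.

Step 1: r(k) = (k + 1)*(9*k + 3*(k + 1)**2 + 8)/((k + 3)*(3*k**2 + 9*k - 1)).
Take A(k)=k + 1, B(k)=k + 3, C(k)=k**2 + 3*k - 1/3.
Set up (k + 1)·f(k+1) − (k + 2)·f(k) − (k**2 + 3*k - 1/3) = 0.
From deg A=1, deg B=1, deg C=2: d=2.
Solving with deg f ≤ 2: f(k) = k*(3*k - 4)/3.
Then R = B(k−1)f/C = k*(k + 2)*(3*k - 4)/(3*k**2 + 9*k - 1), so s_k = R(k)·t_k = k*(3*k - 4)/(k + 1).
Δs = (3*k**2 + 9*k - 1)/(k**2 + 3*k + 2), as required.
Evaluate: s_(n+1) = (3*n**2 + 2*n - 1)/(n + 2); subtract s_(1) = -1/2 ⇒ S(n) = n*(6*n + 5)/(2*(n + 2)).

S(n) = \frac{n \left(6 n + 5\right)}{2 \left(n + 2\right)}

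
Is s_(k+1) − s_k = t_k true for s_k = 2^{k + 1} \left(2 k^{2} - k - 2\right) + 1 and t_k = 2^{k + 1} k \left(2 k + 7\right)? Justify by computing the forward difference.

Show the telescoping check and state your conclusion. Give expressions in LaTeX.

Valid — Δs_k = t_k.

s_(k+1) = 2**(k + 2)*(-k + 2*(k + 1)**2 - 3) + 1
s_(k+1) − s_k = 2**(k + 1)*k*(2*k + 7)
(s_(k+1) − s_k) − t_k = 0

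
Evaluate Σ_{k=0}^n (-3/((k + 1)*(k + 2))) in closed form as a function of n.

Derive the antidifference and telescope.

S(n) = 3*(-n - 1)/(n + 2)

Step 1: r(k) = (k + 1)/(k + 3).
Normal form (A,B,C) = (k + 1, k + 3, 1).
Set up (k + 1)·f(k+1) − (k + 2)·f(k) − (1) = 0.
deg f ≤ 1 (via 1,1,0).
A polynomial solution: f(k) = k.
R(k) = B(k−1)·f(k)/C(k) = k*(k + 2); s_k = R·t_k = -3*k/(k + 1).
Δs = -3/(k**2 + 3*k + 2), as required.
s_(n+1) = 3*(-n - 1)/(n + 2) and s_(0) = 0, so S(n) = 3*(-n - 1)/(n + 2).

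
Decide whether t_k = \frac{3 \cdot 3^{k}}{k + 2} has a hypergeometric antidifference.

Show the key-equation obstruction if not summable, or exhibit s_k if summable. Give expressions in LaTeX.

No; the degree bound rules out any f.

r(k) = 3*(k + 2)/(k + 3) after simplifying.
Factor: A=3*k + 6; B=k + 3; C=1.
Key eq: (3*k + 6)·f(k+1) = (k + 2)·f(k) + (1).
Bound: deg f ≤ -1.
Negative degree bound (-1): no f exists, t_k not Gosper-summable.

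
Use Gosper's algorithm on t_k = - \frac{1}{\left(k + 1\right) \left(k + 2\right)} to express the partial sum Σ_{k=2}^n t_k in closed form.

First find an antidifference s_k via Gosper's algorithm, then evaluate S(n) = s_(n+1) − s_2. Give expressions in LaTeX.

S(n) = \frac{1 - n}{3 \left(n + 2\right)}

t_(k+1)/t_k = (k + 1)/(k + 3).
So A=k + 1 and B=k + 3, with C=1.
f must satisfy (k + 1)·f(k+1) − (k + 2)·f(k) = 1.
Bound: deg f ≤ 1.
Solve for f: f(k) = k (degree 1 ≤ 1).
R(k) = B(k−1)·f(k)/C(k) = k*(k + 2); s_k = R·t_k = -k/(k + 1).
Check: Δs_k = -1/(k**2 + 3*k + 2). ✓
Telescope: S(n) = s_(n+1) − s_(2) = (-n - 1)/(n + 2) − (-2/3) = (1 - n)/(3*(n + 2)).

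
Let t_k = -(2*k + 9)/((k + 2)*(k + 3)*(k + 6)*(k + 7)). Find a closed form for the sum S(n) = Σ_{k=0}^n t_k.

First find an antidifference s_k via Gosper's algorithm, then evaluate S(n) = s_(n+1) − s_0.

S(n) = (-n**2 - 10*n - 9)/(12*(n**2 + 10*n + 21))

The ratio is (k + 2)*(k + 6)*(2*k + 11)/((k + 4)*(k + 8)*(2*k + 9)).
Take A(k)=k + 2, B(k)=k + 8, C(k)=k**3 + 27*k**2/2 + 121*k/2 + 90.
Key eq: (k + 2)·f(k+1) = (k + 7)·f(k) + (k**3 + 27*k**2/2 + 121*k/2 + 90).
deg f ≤ 5 (via 1,1,3).
A polynomial solution: f(k) = k*(k + 3)*(k + 4)*(k + 5)*(k + 8)/24.
Then R = B(k−1)f/C = k*(k + 3)*(k + 7)*(k + 8)/(12*(2*k + 9)), so s_k = R(k)·t_k = k*(-k - 8)/(12*(k**2 + 8*k + 12)).
s_(k+1) − s_k = (-2*k - 9)/(k**4 + 18*k**3 + 113*k**2 + 288*k + 252) = t_k.
s_(n+1) = (-n**2 - 10*n - 9)/(12*(n**2 + 10*n + 21)) and s_(0) = 0, so S(n) = (-n**2 - 10*n - 9)/(12*(n**2 + 10*n + 21)).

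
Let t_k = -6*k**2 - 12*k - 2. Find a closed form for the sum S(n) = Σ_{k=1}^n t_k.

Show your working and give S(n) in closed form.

The ratio is (3*k**2 + 12*k + 10)/(3*k**2 + 6*k + 1).
Factor: A=1; B=1; C=k**2 + 2*k + 1/3.
Set up (1)·f(k+1) − (1)·f(k) − (k**2 + 2*k + 1/3) = 0.
Bound: deg f ≤ 3.
Solving with deg f ≤ 3: f(k) = k*(2*k**2 + 3*k - 3)/6.
Certificate R = B(k−1)f/C = k*(2*k**2 + 3*k - 3)/(2*(3*k**2 + 6*k + 1)) gives s_k = k*(-2*k**2 - 3*k + 3).
Verify: -6*k**2 - 12*k - 2 matches t_k.
s_(n+1) = -2*n**3 - 9*n**2 - 9*n - 2 and s_(1) = -2, so S(n) = n*(-2*n**2 - 9*n - 9).

S(n) = n*(-2*n**2 - 9*n - 9)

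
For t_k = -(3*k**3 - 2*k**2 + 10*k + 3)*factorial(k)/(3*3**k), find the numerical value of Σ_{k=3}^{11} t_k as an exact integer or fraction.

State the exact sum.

Σ = -802268680/2187

The ratio is (3*k**4 + 10*k**3 + 22*k**2 + 29*k + 14)/(3*(3*k**3 - 2*k**2 + 10*k + 3)).
Factor: A=k/3 + 1/3; B=1; C=k**3 - 2*k**2/3 + 10*k/3 + 1.
Need (k/3 + 1/3)·f(k+1) − (1)·f(k) = k**3 - 2*k**2/3 + 10*k/3 + 1.
Degrees (1,0,3) ⇒ d ≤ 2.
A polynomial solution: f(k) = (k - 1)*(3*k + 1).
So s_k = (B(k−1)f/C)·t_k = (3*(k - 1)*(3*k + 1)/(3*k**3 - 2*k**2 + 10*k + 3))·t_k = -(k - 1)*(3*k + 1)*factorial(k)/3**k.
s_(k+1) − s_k = -(3*k**3 - 2*k**2 + 10*k + 3)*factorial(k)/(3*3**k) = t_k.
Evaluate s at k=12 and k=3: -802278400/2187 and -40/9; difference -802268680/2187.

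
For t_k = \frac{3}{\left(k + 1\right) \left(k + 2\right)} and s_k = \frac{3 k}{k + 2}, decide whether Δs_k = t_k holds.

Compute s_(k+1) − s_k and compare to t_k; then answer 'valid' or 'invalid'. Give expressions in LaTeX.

Invalid: residual \frac{3 \left(k - 1\right)}{k^{3} + 6 k^{2} + 11 k + 6} ≠ 0.

s_(k+1) = 3*(k + 1)/(k + 3)
s_(k+1) − s_k = 6/(k**2 + 5*k + 6)
(s_(k+1) − s_k) − t_k = 3*(k - 1)/(k**3 + 6*k**2 + 11*k + 6)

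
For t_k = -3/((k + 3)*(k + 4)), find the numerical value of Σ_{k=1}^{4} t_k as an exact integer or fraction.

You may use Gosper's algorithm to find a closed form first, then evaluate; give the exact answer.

Σ = -3/8

Compute t_(k+1)/t_k: get (k + 3)/(k + 5).
So A=k + 3 and B=k + 5, with C=1.
Set up (k + 3)·f(k+1) − (k + 4)·f(k) − (1) = 0.
From deg A=1, deg B=1, deg C=0: d=1.
Match coefficients ⇒ f(k) = k/3.
Then R = B(k−1)f/C = k*(k + 4)/3, so s_k = R(k)·t_k = -k/(k + 3).
Check: Δs_k = -3/(k**2 + 7*k + 12). ✓
Evaluate s at k=5 and k=1: -5/8 and -1/4; difference -3/8.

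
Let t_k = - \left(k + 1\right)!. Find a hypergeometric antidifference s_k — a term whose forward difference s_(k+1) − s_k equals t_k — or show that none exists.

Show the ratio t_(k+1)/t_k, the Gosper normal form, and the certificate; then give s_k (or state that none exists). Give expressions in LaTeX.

none — t_k is not Gosper-summable

t_(k+1)/t_k = k + 2.
So A=k + 2 and B=1, with C=1.
Solve (k + 2)·f(k+1) − (1)·f(k) = 1.
From deg A=1, deg B=0, deg C=0: d=-1.
Negative degree bound (-1): no f exists, t_k not Gosper-summable.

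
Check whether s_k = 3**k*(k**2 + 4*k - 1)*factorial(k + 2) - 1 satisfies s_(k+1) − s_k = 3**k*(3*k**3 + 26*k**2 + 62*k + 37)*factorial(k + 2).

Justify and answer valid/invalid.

valid (s_(k+1) − s_k reduces to t_k)

s_(k+1) = 3**(k + 1)*(4*k + (k + 1)**2 + 3)*factorial(k + 3) - 1
s_(k+1) − s_k = 3**k*(3*k**3 + 26*k**2 + 62*k + 37)*factorial(k + 2)
(s_(k+1) − s_k) − t_k = 0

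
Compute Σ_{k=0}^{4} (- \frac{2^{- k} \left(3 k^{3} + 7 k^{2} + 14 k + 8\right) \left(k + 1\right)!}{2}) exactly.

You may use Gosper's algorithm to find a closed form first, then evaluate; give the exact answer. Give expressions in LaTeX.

Σ = -1757

The ratio is (3*k**4 + 22*k**3 + 69*k**2 + 106*k + 64)/(2*(3*k**3 + 7*k**2 + 14*k + 8)).
A = k/2 + 1, B = 1, C = k**3 + 7*k**2/3 + 14*k/3 + 8/3.
Need (k/2 + 1)·f(k+1) − (1)·f(k) = k**3 + 7*k**2/3 + 14*k/3 + 8/3.
d = 2 from the (1,0,3) case.
Match coefficients ⇒ f(k) = 2*(k + 1)*(3*k - 2)/3.
R(k) = B(k−1)·f(k)/C(k) = 2*(k + 1)*(3*k - 2)/(3*k**3 + 7*k**2 + 14*k + 8); s_k = R·t_k = -(k + 1)*(3*k - 2)*factorial(k + 1)/2**k.
Verify: -(3*k**3 + 7*k**2 + 14*k + 8)*factorial(k + 1)/(2*2**k) matches t_k.
Evaluate s at k=5 and k=0: -1755 and 2; difference -1757.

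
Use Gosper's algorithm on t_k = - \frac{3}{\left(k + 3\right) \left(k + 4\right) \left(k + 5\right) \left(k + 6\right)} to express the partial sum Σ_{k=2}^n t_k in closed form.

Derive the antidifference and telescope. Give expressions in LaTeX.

S(n) = \frac{- n^{3} - 15 n^{2} - 74 n + 90}{210 \left(n^{3} + 15 n^{2} + 74 n + 120\right)}

Compute t_(k+1)/t_k: get (k + 3)/(k + 7).
Factor: A=k + 3; B=k + 7; C=1.
Set up (k + 3)·f(k+1) − (k + 6)·f(k) − (1) = 0.
deg f ≤ 3 (via 1,1,0).
Match coefficients ⇒ f(k) = k*(k**2 + 12*k + 47)/180.
Then R = B(k−1)f/C = k*(k + 6)*(k**2 + 12*k + 47)/180, so s_k = R(k)·t_k = k*(-k**2 - 12*k - 47)/(60*(k + 3)*(k + 4)*(k + 5)).
Δs = -3/(k**4 + 18*k**3 + 119*k**2 + 342*k + 360), as required.
Σ_(k=2)^n t_k = s_(n+1) − s_(2) = ((-n**3 - 15*n**2 - 74*n - 60)/(60*(n**3 + 15*n**2 + 74*n + 120))) − (-1/84), i.e. (-n**3 - 15*n**2 - 74*n + 90)/(210*(n**3 + 15*n**2 + 74*n + 120)).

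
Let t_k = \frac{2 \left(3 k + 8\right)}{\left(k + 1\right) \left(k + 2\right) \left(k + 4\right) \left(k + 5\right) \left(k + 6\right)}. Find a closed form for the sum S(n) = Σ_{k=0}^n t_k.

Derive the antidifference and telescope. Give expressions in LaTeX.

S(n) = \frac{n^{3} + 13 n^{2} + 52 n + 40}{10 \left(n^{3} + 13 n^{2} + 52 n + 60\right)}

Ratio r(k) = (k + 1)*(k + 4)*(3*k + 11)/((k + 3)*(k + 7)*(3*k + 8)).
A = k + 1, B = k + 7, C = k**2 + 17*k/3 + 8.
Set up (k + 1)·f(k+1) − (k + 6)·f(k) − (k**2 + 17*k/3 + 8) = 0.
d = 5 from the (1,1,2) case.
Solve for f: f(k) = k*(k + 2)*(k + 3)*(k**2 + 10*k + 29)/60 (degree 5 ≤ 5).
Certificate R = B(k−1)f/C = k*(k + 2)*(k + 6)*(k**2 + 10*k + 29)/(20*(3*k + 8)) gives s_k = k*(k**2 + 10*k + 29)/(10*(k**3 + 10*k**2 + 29*k + 20)).
s_(k+1) − s_k = 2*(3*k + 8)/(k**5 + 18*k**4 + 121*k**3 + 372*k**2 + 508*k + 240) = t_k.
Evaluate: s_(n+1) = (n**3 + 13*n**2 + 52*n + 40)/(10*(n**3 + 13*n**2 + 52*n + 60)); subtract s_(0) = 0 ⇒ S(n) = (n**3 + 13*n**2 + 52*n + 40)/(10*(n**3 + 13*n**2 + 52*n + 60)).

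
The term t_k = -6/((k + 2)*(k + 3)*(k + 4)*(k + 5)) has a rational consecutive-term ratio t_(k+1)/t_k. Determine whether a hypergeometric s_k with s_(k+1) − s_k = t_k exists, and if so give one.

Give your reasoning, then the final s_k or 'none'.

The ratio is (k + 2)/(k + 6).
Normal form (A,B,C) = (k + 2, k + 6, 1).
Solve (k + 2)·f(k+1) − (k + 5)·f(k) = 1.
Bound: deg f ≤ 3.
Solve for f: f(k) = k*(k**2 + 9*k + 26)/72 (degree 3 ≤ 3).
So s_k = (B(k−1)f/C)·t_k = (k*(k + 5)*(k**2 + 9*k + 26)/72)·t_k = k*(-k**2 - 9*k - 26)/(12*(k + 2)*(k + 3)*(k + 4)).
Check: Δs_k = -6/(k**4 + 14*k**3 + 71*k**2 + 154*k + 120). ✓

s_k = k*(-k**2 - 9*k - 26)/(12*(k + 2)*(k + 3)*(k + 4))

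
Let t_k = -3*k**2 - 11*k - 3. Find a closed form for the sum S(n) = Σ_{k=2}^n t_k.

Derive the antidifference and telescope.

S(n) = -n**3 - 7*n**2 - 9*n + 17

Ratio r(k) = (3*k**2 + 17*k + 17)/(3*k**2 + 11*k + 3).
Normal form (A,B,C) = (1, 1, k**2 + 11*k/3 + 1).
Solve (1)·f(k+1) − (1)·f(k) = k**2 + 11*k/3 + 1.
deg f ≤ 3 (via 0,0,2).
Solving with deg f ≤ 3: f(k) = k*(k**2 + 4*k - 2)/3.
Certificate R = B(k−1)f/C = k*(k**2 + 4*k - 2)/(3*k**2 + 11*k + 3) gives s_k = k*(-k**2 - 4*k + 2).
Δs = -3*k**2 - 11*k - 3, as required.
Evaluate: s_(n+1) = -n**3 - 7*n**2 - 9*n - 3; subtract s_(2) = -20 ⇒ S(n) = -n**3 - 7*n**2 - 9*n + 17.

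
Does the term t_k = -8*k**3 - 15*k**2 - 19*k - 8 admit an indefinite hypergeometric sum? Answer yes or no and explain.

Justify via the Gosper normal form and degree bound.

Yes. s_k = k*(-2*k**3 - k**2 - 4*k - 1).

The ratio is (8*k**3 + 39*k**2 + 73*k + 50)/(8*k**3 + 15*k**2 + 19*k + 8).
So A=1 and B=1, with C=k**3 + 15*k**2/8 + 19*k/8 + 1.
Need (1)·f(k+1) − (1)·f(k) = k**3 + 15*k**2/8 + 19*k/8 + 1.
d = 4 from the (0,0,3) case.
Coefficient equations give f(k) = k*(2*k**3 + k**2 + 4*k + 1)/8.
So s_k = (B(k−1)f/C)·t_k = (k*(2*k**3 + k**2 + 4*k + 1)/(8*k**3 + 15*k**2 + 19*k + 8))·t_k = k*(-2*k**3 - k**2 - 4*k - 1).
Verify: -8*k**3 - 15*k**2 - 19*k - 8 matches t_k.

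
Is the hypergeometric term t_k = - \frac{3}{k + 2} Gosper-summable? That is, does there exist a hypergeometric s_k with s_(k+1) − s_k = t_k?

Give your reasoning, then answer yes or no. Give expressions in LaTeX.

No — key equation has no polynomial f.

t_(k+1)/t_k = (k + 2)/(k + 3).
Factor: A=k + 2; B=k + 3; C=1.
Solve (k + 2)·f(k+1) − (k + 2)·f(k) = 1.
Bound: deg f ≤ 0.
Put f(k) = c0: A·f(k+1) − B(k−1)·f(k) − C = -1; need -1 = 0 — inconsistent ⇒ no f, not summable.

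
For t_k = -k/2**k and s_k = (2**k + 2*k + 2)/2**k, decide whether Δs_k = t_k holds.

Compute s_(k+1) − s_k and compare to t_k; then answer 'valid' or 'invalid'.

Valid: the claim telescopes to t_k.

s_(k+1) = (2**k + k + 2)/2**k
s_(k+1) − s_k = -k/2**k
(s_(k+1) − s_k) − t_k = 0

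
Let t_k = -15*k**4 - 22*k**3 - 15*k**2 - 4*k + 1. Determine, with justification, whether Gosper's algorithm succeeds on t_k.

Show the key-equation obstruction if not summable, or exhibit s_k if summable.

Yes. s_k = -3*k**5 + 2*k**4 + k**3 + k.

t_(k+1)/t_k = (15*k**4 + 82*k**3 + 171*k**2 + 160*k + 55)/(15*k**4 + 22*k**3 + 15*k**2 + 4*k - 1).
Take A(k)=1, B(k)=1, C(k)=k**4 + 22*k**3/15 + k**2 + 4*k/15 - 1/15.
Key eq: (1)·f(k+1) = (1)·f(k) + (k**4 + 22*k**3/15 + k**2 + 4*k/15 - 1/15).
Degrees (0,0,4) ⇒ d ≤ 5.
Coefficient equations give f(k) = k*(3*k**4 - 2*k**3 - k**2 - 1)/15.
Certificate R = B(k−1)f/C = k*(3*k**4 - 2*k**3 - k**2 - 1)/(15*k**4 + 22*k**3 + 15*k**2 + 4*k - 1) gives s_k = -3*k**5 + 2*k**4 + k**3 + k.
Check: Δs_k = -15*k**4 - 22*k**3 - 15*k**2 - 4*k + 1. ✓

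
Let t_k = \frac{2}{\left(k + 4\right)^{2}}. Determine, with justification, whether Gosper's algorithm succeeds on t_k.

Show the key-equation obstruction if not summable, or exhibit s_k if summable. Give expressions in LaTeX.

t_(k+1)/t_k = (k + 4)**2/(k + 5)**2.
Gosper form: A/B · C(k+1)/C(k) with A=k**2 + 8*k + 16, B=k**2 + 10*k + 25, C=1.
f must satisfy (k**2 + 8*k + 16)·f(k+1) − (k**2 + 8*k + 16)·f(k) = 1.
deg f ≤ 0 (via 2,2,0).
Generic f = c0 gives residual -1; -1 = 0 cannot hold, so t_k is not Gosper-summable.

No — t_k has no hypergeometric antidifference.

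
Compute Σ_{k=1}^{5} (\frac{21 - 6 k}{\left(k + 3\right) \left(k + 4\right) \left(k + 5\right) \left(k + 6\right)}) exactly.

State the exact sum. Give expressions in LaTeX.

Σ = 89/3960

t_(k+1)/t_k = (k + 3)*(2*k - 5)/((k + 7)*(2*k - 7)).
Normal form (A,B,C) = (k + 3, k + 7, k - 7/2).
f must satisfy (k + 3)·f(k+1) − (k + 6)·f(k) = k - 7/2.
d = 3 from the (1,1,1) case.
Solve for f: f(k) = -k*(k**2 + 12*k + 92)/90 (degree 3 ≤ 3).
R(k) = B(k−1)·f(k)/C(k) = -k*(k + 6)*(k**2 + 12*k + 92)/(45*(2*k - 7)); s_k = R·t_k = k*(k**2 + 12*k + 92)/(15*(k + 3)*(k + 4)*(k + 5)).
Verify: 3*(7 - 2*k)/(k**4 + 18*k**3 + 119*k**2 + 342*k + 360) matches t_k.
Σ_(k=1)^(5) t_k = s_(6) − s_(1) = 8/99 − (7/120) = 89/3960.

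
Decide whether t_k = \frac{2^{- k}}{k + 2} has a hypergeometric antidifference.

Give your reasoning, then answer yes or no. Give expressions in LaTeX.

No; the degree bound rules out any f.

Ratio r(k) = (k + 2)/(2*(k + 3)).
Factor: A=k/2 + 1; B=k + 3; C=1.
Solve (k/2 + 1)·f(k+1) − (k + 2)·f(k) = 1.
Degrees (1,1,0) ⇒ d ≤ -1.
d = -1 < 0 ⇒ no nonzero polynomial f; not summable.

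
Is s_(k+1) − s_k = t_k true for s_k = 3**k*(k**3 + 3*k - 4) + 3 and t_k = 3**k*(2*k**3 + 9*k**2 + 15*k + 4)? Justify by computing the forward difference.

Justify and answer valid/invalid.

valid (s_(k+1) − s_k reduces to t_k)

s_(k+1) = 3*3**k*(3*k + (k + 1)**3 - 1) + 3
s_(k+1) − s_k = 3**k*(-k**3 + 6*k + 3*(k + 1)**3 + 1)
(s_(k+1) − s_k) − t_k = 0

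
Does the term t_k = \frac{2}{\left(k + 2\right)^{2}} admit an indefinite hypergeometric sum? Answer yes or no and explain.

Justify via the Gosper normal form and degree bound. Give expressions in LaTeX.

No — t_k has no hypergeometric antidifference.

The ratio is (k + 2)**2/(k + 3)**2.
So A=k**2 + 4*k + 4 and B=k**2 + 6*k + 9, with C=1.
Set up (k**2 + 4*k + 4)·f(k+1) − (k**2 + 4*k + 4)·f(k) − (1) = 0.
deg f ≤ 0 (via 2,2,0).
f = c0 ⇒ A·f(k+1) − B(k−1)·f(k) − C = -1. The system {-1 = 0} is inconsistent; no antidifference.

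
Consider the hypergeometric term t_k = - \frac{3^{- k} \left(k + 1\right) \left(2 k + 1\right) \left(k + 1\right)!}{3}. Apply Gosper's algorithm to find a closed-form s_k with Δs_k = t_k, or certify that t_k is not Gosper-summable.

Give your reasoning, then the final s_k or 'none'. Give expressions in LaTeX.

The ratio is (k + 2)**2*(2*k + 3)/(3*(k + 1)*(2*k + 1)).
So A=k/3 + 2/3 and B=1, with C=k**2 + 3*k/2 + 1/2.
Solve (k/3 + 2/3)·f(k+1) − (1)·f(k) = k**2 + 3*k/2 + 1/2.
Bound: deg f ≤ 1.
A polynomial solution: f(k) = 3*(2*k + 3)/2.
So s_k = (B(k−1)f/C)·t_k = (3*(2*k + 3)/((k + 1)*(2*k + 1)))·t_k = -(2*k + 3)*factorial(k + 1)/3**k.
Verify: -(k + 1)*(2*k + 1)*factorial(k + 1)/(3*3**k) matches t_k.

s_k = - 3^{- k} \left(2 k + 3\right) \left(k + 1\right)!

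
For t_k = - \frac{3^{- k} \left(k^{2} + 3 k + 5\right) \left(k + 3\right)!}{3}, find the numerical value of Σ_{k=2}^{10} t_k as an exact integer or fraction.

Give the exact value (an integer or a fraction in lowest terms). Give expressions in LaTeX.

Σ = -1435023880/243

r(k) = (k + 4)*(3*k + (k + 1)**2 + 8)/(3*(k**2 + 3*k + 5)) after simplifying.
Factor: A=k/3 + 4/3; B=1; C=k**2 + 3*k + 5.
Set up (k/3 + 4/3)·f(k+1) − (1)·f(k) − (k**2 + 3*k + 5) = 0.
d = 1 from the (1,0,2) case.
Solving with deg f ≤ 1: f(k) = 3*(k + 1).
Get s_k = R·t_k = -(k + 1)*factorial(k + 3)/3**k with R(k) = B(k−1)f(k)/C(k) = 3*(k + 1)/(k**2 + 3*k + 5).
s_(k+1) − s_k = -(k**2 + 3*k + 5)*factorial(k + 3)/(3*3**k) = t_k.
Telescoping: Σ = s_(11) − s_(2) = -1435033600/243 − (-40) = -1435023880/243.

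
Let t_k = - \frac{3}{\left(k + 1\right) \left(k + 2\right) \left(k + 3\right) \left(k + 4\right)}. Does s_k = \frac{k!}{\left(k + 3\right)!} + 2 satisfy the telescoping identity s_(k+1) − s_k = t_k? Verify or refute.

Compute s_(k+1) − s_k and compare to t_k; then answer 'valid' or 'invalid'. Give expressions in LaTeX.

Valid — Δs_k = t_k.

s_(k+1) = factorial(k + 1)/factorial(k + 4) + 2
s_(k+1) − s_k = -3/((k + 1)*(k + 2)*(k + 3)*(k + 4))
(s_(k+1) − s_k) − t_k = 0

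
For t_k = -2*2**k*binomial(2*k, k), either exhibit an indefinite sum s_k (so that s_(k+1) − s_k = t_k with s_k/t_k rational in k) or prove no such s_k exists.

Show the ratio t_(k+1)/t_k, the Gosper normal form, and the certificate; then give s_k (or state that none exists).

Ratio r(k) = 4*(2*k + 1)/(k + 1).
Normal form (A,B,C) = (8*k + 4, k + 1, 1).
Solve (8*k + 4)·f(k+1) − (k)·f(k) = 1.
d = -1 from the (1,1,0) case.
Bound -1 < 0, so the key equation has no polynomial solution.

none — t_k is not Gosper-summable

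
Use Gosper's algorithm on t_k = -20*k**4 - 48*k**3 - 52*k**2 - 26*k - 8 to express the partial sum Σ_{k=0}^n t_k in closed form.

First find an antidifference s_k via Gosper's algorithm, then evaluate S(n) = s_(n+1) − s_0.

S(n) = -4*n**5 - 22*n**4 - 48*n**3 - 51*n**2 - 29*n - 8

Step 1: r(k) = (10*k**4 + 64*k**3 + 158*k**2 + 177*k + 77)/(10*k**4 + 24*k**3 + 26*k**2 + 13*k + 4).
A = 1, B = 1, C = k**4 + 12*k**3/5 + 13*k**2/5 + 13*k/10 + 2/5.
f must satisfy (1)·f(k+1) − (1)·f(k) = k**4 + 12*k**3/5 + 13*k**2/5 + 13*k/10 + 2/5.
Bound: deg f ≤ 5.
Solve for f: f(k) = k*(4*k**4 + 2*k**3 - k + 3)/20 (degree 5 ≤ 5).
R(k) = B(k−1)·f(k)/C(k) = k*(4*k**4 + 2*k**3 - k + 3)/(2*(10*k**4 + 24*k**3 + 26*k**2 + 13*k + 4)); s_k = R·t_k = k*(-4*k**4 - 2*k**3 + k - 3).
Δs = -20*k**4 - 48*k**3 - 52*k**2 - 26*k - 8, as required.
Σ_(k=0)^n t_k = s_(n+1) − s_(0) = (-4*n**5 - 22*n**4 - 48*n**3 - 51*n**2 - 29*n - 8) − (0), i.e. -4*n**5 - 22*n**4 - 48*n**3 - 51*n**2 - 29*n - 8.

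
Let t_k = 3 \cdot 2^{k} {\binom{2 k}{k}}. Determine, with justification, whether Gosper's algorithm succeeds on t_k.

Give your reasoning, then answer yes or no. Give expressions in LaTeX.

r(k) = 4*(2*k + 1)/(k + 1) after simplifying.
Normal form (A,B,C) = (8*k + 4, k + 1, 1).
f must satisfy (8*k + 4)·f(k+1) − (k)·f(k) = 1.
Bound: deg f ≤ -1.
Negative degree bound (-1): no f exists, t_k not Gosper-summable.

No. Not Gosper-summable.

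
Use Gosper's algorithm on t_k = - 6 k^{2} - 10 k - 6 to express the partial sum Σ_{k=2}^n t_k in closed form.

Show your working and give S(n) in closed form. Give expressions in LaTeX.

t_(k+1)/t_k = (3*k**2 + 11*k + 11)/(3*k**2 + 5*k + 3).
So A=1 and B=1, with C=k**2 + 5*k/3 + 1.
Key eq: (1)·f(k+1) = (1)·f(k) + (k**2 + 5*k/3 + 1).
d = 3 from the (0,0,2) case.
Solving with deg f ≤ 3: f(k) = k*(k**2 + k + 1)/3.
So s_k = (B(k−1)f/C)·t_k = (k*(k**2 + k + 1)/(3*k**2 + 5*k + 3))·t_k = 2*k*(-k**2 - k - 1).
Check: Δs_k = -6*k**2 - 10*k - 6. ✓
Evaluate: s_(n+1) = -2*n**3 - 8*n**2 - 12*n - 6; subtract s_(2) = -28 ⇒ S(n) = -2*n**3 - 8*n**2 - 12*n + 22.

S(n) = - 2 n^{3} - 8 n^{2} - 12 n + 22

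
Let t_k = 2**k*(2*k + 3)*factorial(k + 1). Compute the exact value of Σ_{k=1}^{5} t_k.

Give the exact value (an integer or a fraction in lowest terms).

Σ = 322556

Compute t_(k+1)/t_k: get 2*(k + 2)*(2*k + 5)/(2*k + 3).
So A=2*k + 4 and B=1, with C=k + 3/2.
Solve (2*k + 4)·f(k+1) − (1)·f(k) = k + 3/2.
From deg A=1, deg B=0, deg C=1: d=0.
Solving with deg f ≤ 0: f(k) = 1/2.
Get s_k = R·t_k = 2**k*factorial(k + 1) with R(k) = B(k−1)f(k)/C(k) = 1/(2*k + 3).
s_(k+1) − s_k = 2**k*(2*k + 3)*factorial(k + 1) = t_k.
Sum = s_(6) − s_(1); s_(6) = 322560, s_(1) = 4 ⇒ 322556.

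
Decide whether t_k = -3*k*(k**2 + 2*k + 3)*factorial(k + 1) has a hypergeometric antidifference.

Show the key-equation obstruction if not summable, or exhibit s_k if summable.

Yes. s_k = -3*k*(k - 1)*factorial(k + 1).

t_(k+1)/t_k = (k + 1)*(k + 2)*(2*k + (k + 1)**2 + 5)/(k*(k**2 + 2*k + 3)).
Take A(k)=k + 2, B(k)=1, C(k)=k**3 + 2*k**2 + 3*k.
f must satisfy (k + 2)·f(k+1) − (1)·f(k) = k**3 + 2*k**2 + 3*k.
Bound: deg f ≤ 2.
Match coefficients ⇒ f(k) = k*(k - 1).
So s_k = (B(k−1)f/C)·t_k = ((k - 1)/(k**2 + 2*k + 3))·t_k = -3*k*(k - 1)*factorial(k + 1).
Verify: -3*k*(k**2 + 2*k + 3)*factorial(k + 1) matches t_k.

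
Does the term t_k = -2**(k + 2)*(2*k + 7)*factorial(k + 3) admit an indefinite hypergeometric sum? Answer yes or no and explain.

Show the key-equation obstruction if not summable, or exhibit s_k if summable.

r(k) = 2*(k + 4)*(2*k + 9)/(2*k + 7) after simplifying.
Normal form (A,B,C) = (2*k + 8, 1, k + 7/2).
f must satisfy (2*k + 8)·f(k+1) − (1)·f(k) = k + 7/2.
Bound: deg f ≤ 0.
Coefficient equations give f(k) = 1/2.
Then R = B(k−1)f/C = 1/(2*k + 7), so s_k = R(k)·t_k = -2**(k + 2)*factorial(k + 3).
s_(k+1) − s_k = -2**(k + 2)*(2*k + 7)*factorial(k + 3) = t_k.

Yes. s_k = -2**(k + 2)*factorial(k + 3).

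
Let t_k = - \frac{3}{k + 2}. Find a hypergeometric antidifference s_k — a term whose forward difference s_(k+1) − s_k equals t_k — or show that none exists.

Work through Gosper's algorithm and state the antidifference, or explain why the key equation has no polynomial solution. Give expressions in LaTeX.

no hypergeometric antidifference exists

Ratio r(k) = (k + 2)/(k + 3).
So A=k + 2 and B=k + 3, with C=1.
Solve (k + 2)·f(k+1) − (k + 2)·f(k) = 1.
Degrees (1,1,0) ⇒ d ≤ 0.
Generic f = c0 gives residual -1; -1 = 0 cannot hold, so t_k is not Gosper-summable.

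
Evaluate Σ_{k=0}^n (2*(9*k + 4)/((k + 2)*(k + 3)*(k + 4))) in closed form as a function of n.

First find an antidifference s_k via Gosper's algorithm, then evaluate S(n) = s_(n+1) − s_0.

The ratio is (k + 2)*(9*k + 13)/((k + 5)*(9*k + 4)).
Take A(k)=k + 2, B(k)=k + 5, C(k)=k + 4/9.
f must satisfy (k + 2)·f(k+1) − (k + 4)·f(k) = k + 4/9.
deg f ≤ 2 (via 1,1,1).
Solving with deg f ≤ 2: f(k) = k*(11*k + 1)/54.
Certificate R = B(k−1)f/C = k*(k + 4)*(11*k + 1)/(6*(9*k + 4)) gives s_k = k*(11*k + 1)/(3*(k + 2)*(k + 3)).
s_(k+1) − s_k = 2*(9*k + 4)/(k**3 + 9*k**2 + 26*k + 24) = t_k.
s_(n+1) = (11*n**2 + 23*n + 12)/(3*(n**2 + 7*n + 12)) and s_(0) = 0, so S(n) = (11*n**2 + 23*n + 12)/(3*(n**2 + 7*n + 12)).

S(n) = (11*n**2 + 23*n + 12)/(3*(n**2 + 7*n + 12))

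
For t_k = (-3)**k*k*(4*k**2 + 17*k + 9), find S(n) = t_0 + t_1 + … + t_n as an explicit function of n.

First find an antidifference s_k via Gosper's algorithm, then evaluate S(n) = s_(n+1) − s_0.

S(n) = 3*(-3)**n*n*(n**2 + 5*n + 4)

Ratio r(k) = 3*(-4*k**3 - 29*k**2 - 55*k - 30)/(k*(4*k**2 + 17*k + 9)).
So A=-3 and B=1, with C=k**3 + 17*k**2/4 + 9*k/4.
Need (-3)·f(k+1) − (1)·f(k) = k**3 + 17*k**2/4 + 9*k/4.
Bound: deg f ≤ 3.
Coefficient equations give f(k) = -k*(k - 1)*(k + 3)/4.
Certificate R = B(k−1)f/C = -(k - 1)*(k + 3)/(4*k**2 + 17*k + 9) gives s_k = (-3)**k*k*(-k**2 - 2*k + 3).
s_(k+1) − s_k = (-3)**k*k*(4*k**2 + 17*k + 9) = t_k.
Σ_(k=0)^n t_k = s_(n+1) − s_(0) = (3*(-3)**n*n*(n**2 + 5*n + 4)) − (0), i.e. 3*(-3)**n*n*(n**2 + 5*n + 4).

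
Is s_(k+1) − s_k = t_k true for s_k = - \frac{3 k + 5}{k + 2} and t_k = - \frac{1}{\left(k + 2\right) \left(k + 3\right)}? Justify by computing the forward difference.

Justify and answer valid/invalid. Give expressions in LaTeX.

valid (s_(k+1) − s_k reduces to t_k)

s_(k+1) = (-3*k - 8)/(k + 3)
s_(k+1) − s_k = -1/(k**2 + 5*k + 6)
(s_(k+1) − s_k) − t_k = 0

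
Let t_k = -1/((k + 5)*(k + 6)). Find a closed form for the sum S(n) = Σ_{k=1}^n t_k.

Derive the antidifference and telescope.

Ratio r(k) = (k + 5)/(k + 7).
Normal form (A,B,C) = (k + 5, k + 7, 1).
Key eq: (k + 5)·f(k+1) = (k + 6)·f(k) + (1).
From deg A=1, deg B=1, deg C=0: d=1.
Match coefficients ⇒ f(k) = k/5.
So s_k = (B(k−1)f/C)·t_k = (k*(k + 6)/5)·t_k = -k/(5*k + 25).
Check: Δs_k = -1/(k**2 + 11*k + 30). ✓
Evaluate: s_(n+1) = (-n - 1)/(5*(n + 6)); subtract s_(1) = -1/30 ⇒ S(n) = -n/(6*n + 36).

S(n) = -n/(6*n + 36)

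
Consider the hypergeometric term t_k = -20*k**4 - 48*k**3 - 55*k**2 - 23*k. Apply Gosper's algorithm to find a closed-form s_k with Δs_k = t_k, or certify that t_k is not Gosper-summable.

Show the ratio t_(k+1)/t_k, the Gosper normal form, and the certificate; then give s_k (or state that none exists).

Ratio r(k) = (20*k**4 + 128*k**3 + 319*k**2 + 357*k + 146)/(k*(20*k**3 + 48*k**2 + 55*k + 23)).
Normal form (A,B,C) = (1, 1, k**4 + 12*k**3/5 + 11*k**2/4 + 23*k/20).
f must satisfy (1)·f(k+1) − (1)·f(k) = k**4 + 12*k**3/5 + 11*k**2/4 + 23*k/20.
Degrees (0,0,4) ⇒ d ≤ 5.
Solve for f: f(k) = k*(k - 1)*(4*k**3 + 6*k**2 + 7*k + 3)/20 (degree 5 ≤ 5).
Then R = B(k−1)f/C = (k - 1)*(4*k**3 + 6*k**2 + 7*k + 3)/(20*k**3 + 48*k**2 + 55*k + 23), so s_k = R(k)·t_k = k*(-4*k**4 - 2*k**3 - k**2 + 4*k + 3).
s_(k+1) − s_k = k*(-20*k**3 - 48*k**2 - 55*k - 23) = t_k.

s_k = k*(-4*k**4 - 2*k**3 - k**2 + 4*k + 3)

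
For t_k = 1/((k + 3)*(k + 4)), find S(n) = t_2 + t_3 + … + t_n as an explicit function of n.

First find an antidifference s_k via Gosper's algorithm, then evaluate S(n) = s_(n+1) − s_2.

S(n) = (n - 1)/(5*(n + 4))

The ratio is (k + 3)/(k + 5).
Take A(k)=k + 3, B(k)=k + 5, C(k)=1.
Key eq: (k + 3)·f(k+1) = (k + 4)·f(k) + (1).
From deg A=1, deg B=1, deg C=0: d=1.
Match coefficients ⇒ f(k) = k/3.
Then R = B(k−1)f/C = k*(k + 4)/3, so s_k = R(k)·t_k = k/(3*(k + 3)).
s_(k+1) − s_k = 1/(k**2 + 7*k + 12) = t_k.
Telescope: S(n) = s_(n+1) − s_(2) = (n + 1)/(3*(n + 4)) − (2/15) = (n - 1)/(5*(n + 4)).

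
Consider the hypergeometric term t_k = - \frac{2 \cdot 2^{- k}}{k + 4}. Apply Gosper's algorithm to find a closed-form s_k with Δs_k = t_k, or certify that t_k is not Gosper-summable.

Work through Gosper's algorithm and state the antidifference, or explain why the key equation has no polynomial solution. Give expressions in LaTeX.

The ratio is (k + 4)/(2*(k + 5)).
Gosper form: A/B · C(k+1)/C(k) with A=k/2 + 2, B=k + 5, C=1.
Set up (k/2 + 2)·f(k+1) − (k + 4)·f(k) − (1) = 0.
Bound: deg f ≤ -1.
deg f ≤ -1 is impossible — no certificate.

none — t_k is not Gosper-summable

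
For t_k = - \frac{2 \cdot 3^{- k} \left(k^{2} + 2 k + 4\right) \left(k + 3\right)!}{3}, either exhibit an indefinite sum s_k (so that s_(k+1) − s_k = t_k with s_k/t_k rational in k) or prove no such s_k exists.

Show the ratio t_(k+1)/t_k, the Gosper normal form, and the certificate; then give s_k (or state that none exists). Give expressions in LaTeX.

s_k = - 2 \cdot 3^{- k} k \left(k + 3\right)!

r(k) = (k + 4)*(2*k + (k + 1)**2 + 6)/(3*(k**2 + 2*k + 4)) after simplifying.
Normal form (A,B,C) = (k/3 + 4/3, 1, k**2 + 2*k + 4).
Set up (k/3 + 4/3)·f(k+1) − (1)·f(k) − (k**2 + 2*k + 4) = 0.
Degrees (1,0,2) ⇒ d ≤ 1.
Solve for f: f(k) = 3*k (degree 1 ≤ 1).
Certificate R = B(k−1)f/C = 3*k/(k**2 + 2*k + 4) gives s_k = -2*k*factorial(k + 3)/3**k.
s_(k+1) − s_k = -2*(k**2 + 2*k + 4)*factorial(k + 3)/(3*3**k) = t_k.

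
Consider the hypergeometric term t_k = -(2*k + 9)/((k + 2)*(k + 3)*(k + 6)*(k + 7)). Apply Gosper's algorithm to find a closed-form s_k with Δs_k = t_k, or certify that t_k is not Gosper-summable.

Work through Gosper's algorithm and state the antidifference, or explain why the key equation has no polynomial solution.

s_k = k*(-k - 8)/(12*(k**2 + 8*k + 12))

Step 1: r(k) = (k + 2)*(k + 6)*(2*k + 11)/((k + 4)*(k + 8)*(2*k + 9)).
Take A(k)=k + 2, B(k)=k + 8, C(k)=k**3 + 27*k**2/2 + 121*k/2 + 90.
f must satisfy (k + 2)·f(k+1) − (k + 7)·f(k) = k**3 + 27*k**2/2 + 121*k/2 + 90.
d = 5 from the (1,1,3) case.
Match coefficients ⇒ f(k) = k*(k + 3)*(k + 4)*(k + 5)*(k + 8)/24.
So s_k = (B(k−1)f/C)·t_k = (k*(k + 3)*(k + 7)*(k + 8)/(12*(2*k + 9)))·t_k = k*(-k - 8)/(12*(k**2 + 8*k + 12)).
s_(k+1) − s_k = (-2*k - 9)/(k**4 + 18*k**3 + 113*k**2 + 288*k + 252) = t_k.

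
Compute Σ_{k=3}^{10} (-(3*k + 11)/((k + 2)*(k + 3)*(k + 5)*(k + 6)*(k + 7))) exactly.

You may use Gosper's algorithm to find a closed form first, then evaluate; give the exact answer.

Ratio r(k) = (k + 2)*(k + 5)*(3*k + 14)/((k + 4)*(k + 8)*(3*k + 11)).
A = k + 2, B = k + 8, C = k**2 + 23*k/3 + 44/3.
Need (k + 2)·f(k+1) − (k + 7)·f(k) = k**2 + 23*k/3 + 44/3.
Bound: deg f ≤ 5.
Solve for f: f(k) = k*(k + 3)*(k + 4)*(k**2 + 13*k + 52)/180 (degree 5 ≤ 5).
So s_k = (B(k−1)f/C)·t_k = (k*(k + 3)*(k + 7)*(k**2 + 13*k + 52)/(60*(3*k + 11)))·t_k = k*(-k**2 - 13*k - 52)/(60*(k**3 + 13*k**2 + 52*k + 60)).
s_(k+1) − s_k = (-3*k - 11)/(k**5 + 23*k**4 + 203*k**3 + 853*k**2 + 1692*k + 1260) = t_k.
Sum = s_(11) − s_(3); s_(11) = -869/53040, s_(3) = -1/72 ⇒ -397/159120.

Σ = -397/159120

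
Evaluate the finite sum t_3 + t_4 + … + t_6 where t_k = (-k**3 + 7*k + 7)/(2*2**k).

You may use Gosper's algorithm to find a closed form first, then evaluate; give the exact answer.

Σ = -441/128

Ratio r(k) = (7*k - (k + 1)**3 + 14)/(2*(-k**3 + 7*k + 7)).
Factor: A=1/2; B=1; C=k**3 - 7*k - 7.
f must satisfy (1/2)·f(k+1) − (1)·f(k) = k**3 - 7*k - 7.
Degrees (0,0,3) ⇒ d ≤ 3.
Solving with deg f ≤ 3: f(k) = -2*(k**3 + 3*k**2 + 2*k - 1).
Certificate R = B(k−1)f/C = -2*(k**3 + 3*k**2 + 2*k - 1)/(k**3 - 7*k - 7) gives s_k = (k**3 + 3*k**2 + 2*k - 1)/2**k.
Verify: (-k**3 + 7*k + 7)/(2*2**k) matches t_k.
Evaluate s at k=7 and k=3: 503/128 and 59/8; difference -441/128.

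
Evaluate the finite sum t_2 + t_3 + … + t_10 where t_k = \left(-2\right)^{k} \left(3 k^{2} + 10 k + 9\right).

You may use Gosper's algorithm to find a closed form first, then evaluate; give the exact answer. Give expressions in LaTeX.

Σ = 294948

Compute t_(k+1)/t_k: get 2*(-3*k**2 - 16*k - 22)/(3*k**2 + 10*k + 9).
Factor: A=-2; B=1; C=k**2 + 10*k/3 + 3.
f must satisfy (-2)·f(k+1) − (1)·f(k) = k**2 + 10*k/3 + 3.
From deg A=0, deg B=0, deg C=2: d=2.
Match coefficients ⇒ f(k) = -(k + 1)**2/3.
Get s_k = R·t_k = (-2)**k*(-k**2 - 2*k - 1) with R(k) = B(k−1)f(k)/C(k) = -(k + 1)**2/(3*k**2 + 10*k + 9).
s_(k+1) − s_k = (-2)**k*(3*k**2 + 10*k + 9) = t_k.
Sum = s_(11) − s_(2); s_(11) = 294912, s_(2) = -36 ⇒ 294948.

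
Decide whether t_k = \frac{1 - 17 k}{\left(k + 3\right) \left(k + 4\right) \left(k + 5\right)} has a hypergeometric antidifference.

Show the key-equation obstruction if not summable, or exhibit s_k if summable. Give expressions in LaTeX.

r(k) = (k + 3)*(17*k + 16)/((k + 6)*(17*k - 1)) after simplifying.
Gosper form: A/B · C(k+1)/C(k) with A=k + 3, B=k + 6, C=k - 1/17.
Solve (k + 3)·f(k+1) − (k + 5)·f(k) = k - 1/17.
Degrees (1,1,1) ⇒ d ≤ 2.
Match coefficients ⇒ f(k) = k*(25*k - 29)/204.
Certificate R = B(k−1)f/C = k*(k + 5)*(25*k - 29)/(12*(17*k - 1)) gives s_k = k*(29 - 25*k)/(12*(k + 3)*(k + 4)).
Check: Δs_k = (1 - 17*k)/(k**3 + 12*k**2 + 47*k + 60). ✓

Yes. s_k = \frac{k \left(29 - 25 k\right)}{12 \left(k + 3\right) \left(k + 4\right)}.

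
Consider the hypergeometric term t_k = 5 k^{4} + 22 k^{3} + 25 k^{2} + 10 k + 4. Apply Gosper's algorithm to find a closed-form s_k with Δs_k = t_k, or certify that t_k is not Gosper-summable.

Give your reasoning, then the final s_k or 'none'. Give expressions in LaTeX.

s_k = k \left(k^{4} + 3 k^{3} - k^{2} - 2 k + 3\right)

The ratio is (5*k**4 + 42*k**3 + 121*k**2 + 146*k + 66)/(5*k**4 + 22*k**3 + 25*k**2 + 10*k + 4).
Factor: A=1; B=1; C=k**4 + 22*k**3/5 + 5*k**2 + 2*k + 4/5.
Need (1)·f(k+1) − (1)·f(k) = k**4 + 22*k**3/5 + 5*k**2 + 2*k + 4/5.
Degrees (0,0,4) ⇒ d ≤ 5.
Solving with deg f ≤ 5: f(k) = k*(k + 3)*(k**3 - k + 1)/5.
Certificate R = B(k−1)f/C = k*(k + 3)*(k**3 - k + 1)/(5*k**4 + 22*k**3 + 25*k**2 + 10*k + 4) gives s_k = k*(k**4 + 3*k**3 - k**2 - 2*k + 3).
Check: Δs_k = 5*k**4 + 22*k**3 + 25*k**2 + 10*k + 4. ✓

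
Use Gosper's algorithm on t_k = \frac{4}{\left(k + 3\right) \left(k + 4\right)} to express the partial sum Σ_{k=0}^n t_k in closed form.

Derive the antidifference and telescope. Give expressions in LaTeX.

Compute t_(k+1)/t_k: get (k + 3)/(k + 5).
Factor: A=k + 3; B=k + 5; C=1.
Key eq: (k + 3)·f(k+1) = (k + 4)·f(k) + (1).
deg f ≤ 1 (via 1,1,0).
Coefficient equations give f(k) = k/3.
Get s_k = R·t_k = 4*k/(3*(k + 3)) with R(k) = B(k−1)f(k)/C(k) = k*(k + 4)/3.
Verify: 4/(k**2 + 7*k + 12) matches t_k.
s_(n+1) = 4*(n + 1)/(3*(n + 4)) and s_(0) = 0, so S(n) = 4*(n + 1)/(3*(n + 4)).

S(n) = \frac{4 \left(n + 1\right)}{3 \left(n + 4\right)}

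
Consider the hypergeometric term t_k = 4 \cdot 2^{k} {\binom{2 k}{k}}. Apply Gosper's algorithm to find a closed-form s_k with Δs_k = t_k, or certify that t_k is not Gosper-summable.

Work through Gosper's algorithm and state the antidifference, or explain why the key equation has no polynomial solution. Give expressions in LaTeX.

not Gosper-summable; s_k does not exist

Step 1: r(k) = 4*(2*k + 1)/(k + 1).
A = 8*k + 4, B = k + 1, C = 1.
Key eq: (8*k + 4)·f(k+1) = (k)·f(k) + (1).
Bound: deg f ≤ -1.
deg f ≤ -1 is impossible — no certificate.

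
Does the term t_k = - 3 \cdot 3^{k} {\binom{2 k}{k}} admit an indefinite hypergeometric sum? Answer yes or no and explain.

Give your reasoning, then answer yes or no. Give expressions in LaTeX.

Ratio r(k) = 6*(2*k + 1)/(k + 1).
A = 12*k + 6, B = k + 1, C = 1.
Set up (12*k + 6)·f(k+1) − (k)·f(k) − (1) = 0.
deg f ≤ -1 (via 1,1,0).
deg f ≤ -1 is impossible — no certificate.

No — t_k has no hypergeometric antidifference.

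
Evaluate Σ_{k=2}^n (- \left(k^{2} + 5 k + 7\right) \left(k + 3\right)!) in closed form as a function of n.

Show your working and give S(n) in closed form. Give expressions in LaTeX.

S(n) = - n \left(n + 4\right)! - 2 \left(n + 4\right)! + 360

Compute t_(k+1)/t_k: get (k + 4)*(5*k + (k + 1)**2 + 12)/(k**2 + 5*k + 7).
Factor: A=k + 4; B=1; C=k**2 + 5*k + 7.
Set up (k + 4)·f(k+1) − (1)·f(k) − (k**2 + 5*k + 7) = 0.
Degrees (1,0,2) ⇒ d ≤ 1.
Solving with deg f ≤ 1: f(k) = k + 1.
Certificate R = B(k−1)f/C = (k + 1)/(k**2 + 5*k + 7) gives s_k = -(k + 1)*factorial(k + 3).
s_(k+1) − s_k = -(k**2 + 5*k + 7)*factorial(k + 3) = t_k.
Evaluate: s_(n+1) = -(n + 2)*factorial(n + 4); subtract s_(2) = -360 ⇒ S(n) = -n*factorial(n + 4) - 2*factorial(n + 4) + 360.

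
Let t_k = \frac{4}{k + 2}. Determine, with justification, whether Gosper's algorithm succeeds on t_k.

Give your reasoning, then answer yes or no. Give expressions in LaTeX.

Ratio r(k) = (k + 2)/(k + 3).
Gosper form: A/B · C(k+1)/C(k) with A=k + 2, B=k + 3, C=1.
Key eq: (k + 2)·f(k+1) = (k + 2)·f(k) + (1).
Degrees (1,1,0) ⇒ d ≤ 0.
f = c0 ⇒ A·f(k+1) − B(k−1)·f(k) − C = -1. The system {-1 = 0} is inconsistent; no antidifference.

No. Not Gosper-summable.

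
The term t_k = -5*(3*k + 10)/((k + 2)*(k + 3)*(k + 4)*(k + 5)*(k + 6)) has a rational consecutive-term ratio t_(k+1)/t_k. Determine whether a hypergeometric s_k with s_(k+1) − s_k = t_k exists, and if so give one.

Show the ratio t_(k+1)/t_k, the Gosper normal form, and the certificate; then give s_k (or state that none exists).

Step 1: r(k) = (k + 2)*(3*k + 13)/((k + 7)*(3*k + 10)).
Normal form (A,B,C) = (k + 2, k + 7, k + 10/3).
Solve (k + 2)·f(k+1) − (k + 6)·f(k) = k + 10/3.
From deg A=1, deg B=1, deg C=1: d=4.
Match coefficients ⇒ f(k) = k*(k + 3)*(k**2 + 11*k + 38)/120.
So s_k = (B(k−1)f/C)·t_k = (k*(k + 3)*(k + 6)*(k**2 + 11*k + 38)/(40*(3*k + 10)))·t_k = k*(-k**2 - 11*k - 38)/(8*(k**3 + 11*k**2 + 38*k + 40)).
Verify: 5*(-3*k - 10)/(k**5 + 20*k**4 + 155*k**3 + 580*k**2 + 1044*k + 720) matches t_k.

s_k = k*(-k**2 - 11*k - 38)/(8*(k**3 + 11*k**2 + 38*k + 40))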